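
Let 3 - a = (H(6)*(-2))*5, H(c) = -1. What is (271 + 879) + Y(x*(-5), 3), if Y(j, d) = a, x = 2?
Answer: 1143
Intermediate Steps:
a = -7 (a = 3 - (-1*(-2))*5 = 3 - 2*5 = 3 - 1*10 = 3 - 10 = -7)
Y(j, d) = -7
(271 + 879) + Y(x*(-5), 3) = (271 + 879) - 7 = 1150 - 7 = 1143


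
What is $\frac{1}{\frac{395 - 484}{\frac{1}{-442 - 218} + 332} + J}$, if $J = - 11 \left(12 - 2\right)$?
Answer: $- \frac{219119}{24161830} \approx -0.0090688$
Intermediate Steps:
$J = -110$ ($J = \left(-11\right) 10 = -110$)
$\frac{1}{\frac{395 - 484}{\frac{1}{-442 - 218} + 332} + J} = \frac{1}{\frac{395 - 484}{\frac{1}{-442 - 218} + 332} - 110} = \frac{1}{- \frac{89}{\frac{1}{-660} + 332} - 110} = \frac{1}{- \frac{89}{- \frac{1}{660} + 332} - 110} = \frac{1}{- \frac{89}{\frac{219119}{660}} - 110} = \frac{1}{\left(-89\right) \frac{660}{219119} - 110} = \frac{1}{- \frac{58740}{219119} - 110} = \frac{1}{- \frac{24161830}{219119}} = - \frac{219119}{24161830}$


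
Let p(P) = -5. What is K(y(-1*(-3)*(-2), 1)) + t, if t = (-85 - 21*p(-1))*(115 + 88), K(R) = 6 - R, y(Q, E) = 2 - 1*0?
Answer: 4064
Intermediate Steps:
y(Q, E) = 2 (y(Q, E) = 2 + 0 = 2)
t = 4060 (t = (-85 - 21*(-5))*(115 + 88) = (-85 + 105)*203 = 20*203 = 4060)
K(y(-1*(-3)*(-2), 1)) + t = (6 - 1*2) + 4060 = (6 - 2) + 4060 = 4 + 4060 = 4064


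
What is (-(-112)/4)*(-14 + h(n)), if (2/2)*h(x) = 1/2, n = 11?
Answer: -378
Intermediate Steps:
h(x) = ½ (h(x) = 1/2 = ½)
(-(-112)/4)*(-14 + h(n)) = (-(-112)/4)*(-14 + ½) = -(-112)/4*(-27/2) = -56*(-½)*(-27/2) = 28*(-27/2) = -378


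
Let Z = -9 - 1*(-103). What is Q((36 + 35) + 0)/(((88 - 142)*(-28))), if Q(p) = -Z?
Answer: -47/756 ≈ -0.062169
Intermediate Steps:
Z = 94 (Z = -9 + 103 = 94)
Q(p) = -94 (Q(p) = -1*94 = -94)
Q((36 + 35) + 0)/(((88 - 142)*(-28))) = -94*(-1/(28*(88 - 142))) = -94/((-54*(-28))) = -94/1512 = -94*1/1512 = -47/756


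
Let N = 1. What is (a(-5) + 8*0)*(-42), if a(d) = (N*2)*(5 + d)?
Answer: 0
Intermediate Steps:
a(d) = 10 + 2*d (a(d) = (1*2)*(5 + d) = 2*(5 + d) = 10 + 2*d)
(a(-5) + 8*0)*(-42) = ((10 + 2*(-5)) + 8*0)*(-42) = ((10 - 10) + 0)*(-42) = (0 + 0)*(-42) = 0*(-42) = 0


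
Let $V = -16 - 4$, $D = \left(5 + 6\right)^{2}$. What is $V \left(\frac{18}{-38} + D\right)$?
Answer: $- \frac{45800}{19} \approx -2410.5$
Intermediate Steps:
$D = 121$ ($D = 11^{2} = 121$)
$V = -20$ ($V = -16 - 4 = -20$)
$V \left(\frac{18}{-38} + D\right) = - 20 \left(\frac{18}{-38} + 121\right) = - 20 \left(18 \left(- \frac{1}{38}\right) + 121\right) = - 20 \left(- \frac{9}{19} + 121\right) = \left(-20\right) \frac{2290}{19} = - \frac{45800}{19}$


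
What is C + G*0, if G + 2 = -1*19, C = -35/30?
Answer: -7/6 ≈ -1.1667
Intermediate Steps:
C = -7/6 (C = -35*1/30 = -7/6 ≈ -1.1667)
G = -21 (G = -2 - 1*19 = -2 - 19 = -21)
C + G*0 = -7/6 - 21*0 = -7/6 + 0 = -7/6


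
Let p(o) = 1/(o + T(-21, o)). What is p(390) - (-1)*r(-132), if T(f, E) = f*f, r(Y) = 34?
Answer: 28255/831 ≈ 34.001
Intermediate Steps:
T(f, E) = f²
p(o) = 1/(441 + o) (p(o) = 1/(o + (-21)²) = 1/(o + 441) = 1/(441 + o))
p(390) - (-1)*r(-132) = 1/(441 + 390) - (-1)*34 = 1/831 - 1*(-34) = 1/831 + 34 = 28255/831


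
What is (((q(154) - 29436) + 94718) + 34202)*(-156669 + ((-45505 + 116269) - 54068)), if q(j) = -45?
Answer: -13918775147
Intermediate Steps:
(((q(154) - 29436) + 94718) + 34202)*(-156669 + ((-45505 + 116269) - 54068)) = (((-45 - 29436) + 94718) + 34202)*(-156669 + ((-45505 + 116269) - 54068)) = ((-29481 + 94718) + 34202)*(-156669 + (70764 - 54068)) = (65237 + 34202)*(-156669 + 16696) = 99439*(-139973) = -13918775147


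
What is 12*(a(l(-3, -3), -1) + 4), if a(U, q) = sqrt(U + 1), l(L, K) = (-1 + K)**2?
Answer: 48 + 12*sqrt(17) ≈ 97.477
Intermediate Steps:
a(U, q) = sqrt(1 + U)
12*(a(l(-3, -3), -1) + 4) = 12*(sqrt(1 + (-1 - 3)**2) + 4) = 12*(sqrt(1 + (-4)**2) + 4) = 12*(sqrt(1 + 16) + 4) = 12*(sqrt(17) + 4) = 12*(4 + sqrt(17)) = 48 + 12*sqrt(17)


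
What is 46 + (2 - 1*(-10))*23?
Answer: 322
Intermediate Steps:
46 + (2 - 1*(-10))*23 = 46 + (2 + 10)*23 = 46 + 12*23 = 46 + 276 = 322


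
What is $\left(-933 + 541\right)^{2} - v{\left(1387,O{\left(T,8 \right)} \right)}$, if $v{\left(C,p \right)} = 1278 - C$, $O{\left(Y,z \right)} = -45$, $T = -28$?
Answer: $153773$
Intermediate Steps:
$\left(-933 + 541\right)^{2} - v{\left(1387,O{\left(T,8 \right)} \right)} = \left(-933 + 541\right)^{2} - \left(1278 - 1387\right) = \left(-392\right)^{2} - \left(1278 - 1387\right) = 153664 - -109 = 153664 + 109 = 153773$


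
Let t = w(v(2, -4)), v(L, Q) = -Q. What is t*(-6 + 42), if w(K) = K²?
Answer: 576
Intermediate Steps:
t = 16 (t = (-1*(-4))² = 4² = 16)
t*(-6 + 42) = 16*(-6 + 42) = 16*36 = 576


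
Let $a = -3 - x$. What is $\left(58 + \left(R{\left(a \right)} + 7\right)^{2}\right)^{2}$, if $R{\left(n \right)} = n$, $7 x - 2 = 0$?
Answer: $\frac{12376324}{2401} \approx 5154.7$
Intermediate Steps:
$x = \frac{2}{7}$ ($x = \frac{2}{7} + \frac{1}{7} \cdot 0 = \frac{2}{7} + 0 = \frac{2}{7} \approx 0.28571$)
$a = - \frac{23}{7}$ ($a = -3 - \frac{2}{7} = - \frac{23}{7} \approx -3.2857$)
$\left(58 + \left(R{\left(a \right)} + 7\right)^{2}\right)^{2} = \left(58 + \left(- \frac{23}{7} + 7\right)^{2}\right)^{2} = \left(58 + \left(\frac{26}{7}\right)^{2}\right)^{2} = \left(58 + \frac{676}{49}\right)^{2} = \left(\frac{3518}{49}\right)^{2} = \frac{12376324}{2401}$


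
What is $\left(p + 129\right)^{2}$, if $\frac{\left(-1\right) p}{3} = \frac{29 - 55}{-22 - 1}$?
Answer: $\frac{8346321}{529} \approx 15778.0$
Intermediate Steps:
$p = - \frac{78}{23}$ ($p = - 3 \frac{29 - 55}{-22 - 1} = - 3 \left(- \frac{26}{-23}\right) = - 3 \left(\left(-26\right) \left(- \frac{1}{23}\right)\right) = \left(-3\right) \frac{26}{23} = - \frac{78}{23} \approx -3.3913$)
$\left(p + 129\right)^{2} = \left(- \frac{78}{23} + 129\right)^{2} = \left(\frac{2889}{23}\right)^{2} = \frac{8346321}{529}$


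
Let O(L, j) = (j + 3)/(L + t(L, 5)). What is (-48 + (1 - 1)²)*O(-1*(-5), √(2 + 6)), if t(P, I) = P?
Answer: -72/5 - 48*√2/5 ≈ -27.976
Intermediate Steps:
O(L, j) = (3 + j)/(2*L) (O(L, j) = (j + 3)/(L + L) = (3 + j)/((2*L)) = (3 + j)*(1/(2*L)) = (3 + j)/(2*L))
(-48 + (1 - 1)²)*O(-1*(-5), √(2 + 6)) = (-48 + (1 - 1)²)*((3 + √(2 + 6))/(2*((-1*(-5))))) = (-48 + 0²)*((½)*(3 + √8)/5) = (-48 + 0)*((½)*(⅕)*(3 + 2*√2)) = -48*(3/10 + √2/5) = -72/5 - 48*√2/5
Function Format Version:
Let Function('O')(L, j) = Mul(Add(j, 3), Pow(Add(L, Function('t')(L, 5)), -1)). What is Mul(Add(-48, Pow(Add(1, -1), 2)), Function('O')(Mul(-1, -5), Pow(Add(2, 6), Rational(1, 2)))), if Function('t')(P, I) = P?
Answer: Add(Rational(-72, 5), Mul(Rational(-48, 5), Pow(2, Rational(1, 2)))) ≈ -27.976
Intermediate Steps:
Function('O')(L, j) = Mul(Rational(1, 2), Pow(L, -1), Add(3, j)) (Function('O')(L, j) = Mul(Add(j, 3), Pow(Add(L, L), -1)) = Mul(Add(3, j), Pow(Mul(2, L), -1)) = Mul(Add(3, j), Mul(Rational(1, 2), Pow(L, -1))) = Mul(Rational(1, 2), Pow(L, -1), Add(3, j)))
Mul(Add(-48, Pow(Add(1, -1), 2)), Function('O')(Mul(-1, -5), Pow(Add(2, 6), Rational(1, 2)))) = Mul(Add(-48, Pow(Add(1, -1), 2)), Mul(Rational(1, 2), Pow(Mul(-1, -5), -1), Add(3, Pow(Add(2, 6), Rational(1, 2))))) = Mul(Add(-48, Pow(0, 2)), Mul(Rational(1, 2), Pow(5, -1), Add(3, Pow(8, Rational(1, 2))))) = Mul(Add(-48, 0), Mul(Rational(1, 2), Rational(1, 5), Add(3, Mul(2, Pow(2, Rational(1, 2)))))) = Mul(-48, Add(Rational(3, 10), Mul(Rational(1, 5), Pow(2, Rational(1, 2))))) = Add(Rational(-72, 5), Mul(Rational(-48, 5), Pow(2, Rational(1, 2))))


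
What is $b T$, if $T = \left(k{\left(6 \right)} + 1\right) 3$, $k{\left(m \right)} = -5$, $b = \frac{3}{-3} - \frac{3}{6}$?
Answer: $18$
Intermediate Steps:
$b = - \frac{3}{2}$ ($b = 3 \left(- \frac{1}{3}\right) - \frac{1}{2} = -1 - \frac{1}{2} = - \frac{3}{2} \approx -1.5$)
$T = -12$ ($T = \left(-5 + 1\right) 3 = \left(-4\right) 3 = -12$)
$b T = \left(- \frac{3}{2}\right) \left(-12\right) = 18$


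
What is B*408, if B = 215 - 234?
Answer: -7752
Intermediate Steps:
B = -19
B*408 = -19*408 = -7752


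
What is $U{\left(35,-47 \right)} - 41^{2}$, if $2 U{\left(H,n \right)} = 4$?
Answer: $-1679$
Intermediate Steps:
$U{\left(H,n \right)} = 2$ ($U{\left(H,n \right)} = \frac{1}{2} \cdot 4 = 2$)
$U{\left(35,-47 \right)} - 41^{2} = 2 - 41^{2} = 2 - 1681 = -1679$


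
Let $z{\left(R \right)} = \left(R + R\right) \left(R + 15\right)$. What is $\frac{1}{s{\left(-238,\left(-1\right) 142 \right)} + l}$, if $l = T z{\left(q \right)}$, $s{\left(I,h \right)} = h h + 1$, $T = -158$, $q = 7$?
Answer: $- \frac{1}{28499} \approx -3.5089 \cdot 10^{-5}$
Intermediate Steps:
$z{\left(R \right)} = 2 R \left(15 + R\right)$
$s{\left(I,h \right)} = 1 + h^{2}$ ($s{\left(I,h \right)} = h^{2} + 1 = 1 + h^{2}$)
$l = -48664$ ($l = - 158 \cdot 2 \cdot 7 \left(15 + 7\right) = - 158 \cdot 2 \cdot 7 \cdot 22 = \left(-158\right) 308 = -48664$)
$\frac{1}{s{\left(-238,\left(-1\right) 142 \right)} + l} = \frac{1}{\left(1 + \left(\left(-1\right) 142\right)^{2}\right) - 48664} = \frac{1}{\left(1 + \left(-142\right)^{2}\right) - 48664} = \frac{1}{\left(1 + 20164\right) - 48664} = \frac{1}{20165 - 48664} = \frac{1}{-28499} = - \frac{1}{28499}$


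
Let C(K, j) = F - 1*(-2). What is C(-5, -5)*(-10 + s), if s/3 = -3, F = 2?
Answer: -76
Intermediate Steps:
s = -9 (s = 3*(-3) = -9)
C(K, j) = 4 (C(K, j) = 2 - 1*(-2) = 2 + 2 = 4)
C(-5, -5)*(-10 + s) = 4*(-10 - 9) = 4*(-19) = -76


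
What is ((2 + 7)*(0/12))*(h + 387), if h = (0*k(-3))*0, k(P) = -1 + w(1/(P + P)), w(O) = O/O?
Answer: 0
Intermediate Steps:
w(O) = 1
k(P) = 0 (k(P) = -1 + 1 = 0)
h = 0 (h = (0*0)*0 = 0*0 = 0)
((2 + 7)*(0/12))*(h + 387) = ((2 + 7)*(0/12))*(0 + 387) = (9*(0*(1/12)))*387 = (9*0)*387 = 0*387 = 0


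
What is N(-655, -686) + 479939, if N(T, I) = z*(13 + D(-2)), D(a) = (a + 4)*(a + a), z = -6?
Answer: 479909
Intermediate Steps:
D(a) = 2*a*(4 + a) (D(a) = (4 + a)*(2*a) = 2*a*(4 + a))
N(T, I) = -30 (N(T, I) = -6*(13 + 2*(-2)*(4 - 2)) = -6*(13 + 2*(-2)*2) = -6*(13 - 8) = -6*5 = -30)
N(-655, -686) + 479939 = -30 + 479939 = 479909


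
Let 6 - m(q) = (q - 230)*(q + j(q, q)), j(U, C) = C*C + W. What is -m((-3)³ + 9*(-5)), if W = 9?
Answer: -1546548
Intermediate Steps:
j(U, C) = 9 + C² (j(U, C) = C*C + 9 = C² + 9 = 9 + C²)
m(q) = 6 - (-230 + q)*(9 + q + q²) (m(q) = 6 - (q - 230)*(q + (9 + q²)) = 6 - (-230 + q)*(9 + q + q²))
-m((-3)³ + 9*(-5)) = -(2076 - ((-3)³ + 9*(-5))³ + 221*((-3)³ + 9*(-5)) + 229*((-3)³ + 9*(-5))²) = -(2076 - (-27 - 45)³ + 221*(-27 - 45) + 229*(-27 - 45)²) = -(2076 - 1*(-72)³ + 221*(-72) + 229*(-72)²) = -(2076 - 1*(-373248) - 15912 + 229*5184) = -(2076 + 373248 - 15912 + 1187136) = -1*1546548 = -1546548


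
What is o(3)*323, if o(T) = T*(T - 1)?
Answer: 1938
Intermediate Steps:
o(T) = T*(-1 + T)
o(3)*323 = (3*(-1 + 3))*323 = (3*2)*323 = 6*323 = 1938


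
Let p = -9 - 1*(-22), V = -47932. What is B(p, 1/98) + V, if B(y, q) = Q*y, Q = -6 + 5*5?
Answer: -47685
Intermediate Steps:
Q = 19 (Q = -6 + 25 = 19)
p = 13 (p = -9 + 22 = 13)
B(y, q) = 19*y
B(p, 1/98) + V = 19*13 - 47932 = 247 - 47932 = -47685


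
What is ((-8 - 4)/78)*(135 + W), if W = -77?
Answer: -116/13 ≈ -8.9231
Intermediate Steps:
((-8 - 4)/78)*(135 + W) = ((-8 - 4)/78)*(135 - 77) = -12*1/78*58 = -2/13*58 = -116/13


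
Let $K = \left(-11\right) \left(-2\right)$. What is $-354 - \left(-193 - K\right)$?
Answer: $-139$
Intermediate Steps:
$K = 22$
$-354 - \left(-193 - K\right) = -354 - \left(-193 - 22\right) = -354 - -215 = -354 + 215 = -139$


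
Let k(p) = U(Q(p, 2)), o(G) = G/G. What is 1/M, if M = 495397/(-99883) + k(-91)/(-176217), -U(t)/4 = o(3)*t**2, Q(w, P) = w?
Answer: -2514440373/11998406951 ≈ -0.20956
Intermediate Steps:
o(G) = 1
U(t) = -4*t**2
k(p) = -4*p**2
M = -11998406951/2514440373 (M = 495397/(-99883) - 4*(-91)**2/(-176217) = 495397*(-1/99883) - 4*8281*(-1/176217) = -70771/14269 - 33124*(-1/176217) = -70771/14269 + 33124/176217 = -11998406951/2514440373 ≈ -4.7718)
1/M = 1/(-11998406951/2514440373) = -2514440373/11998406951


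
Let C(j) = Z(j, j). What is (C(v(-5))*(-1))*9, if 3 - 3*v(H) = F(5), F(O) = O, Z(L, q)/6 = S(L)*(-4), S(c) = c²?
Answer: 96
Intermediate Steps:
Z(L, q) = -24*L² (Z(L, q) = 6*(L²*(-4)) = 6*(-4*L²) = -24*L²)
v(H) = -⅔ (v(H) = 1 - ⅓*5 = 1 - 5/3 = -⅔)
C(j) = -24*j²
(C(v(-5))*(-1))*9 = (-24*(-⅔)²*(-1))*9 = (-24*4/9*(-1))*9 = -32/3*(-1)*9 = (32/3)*9 = 96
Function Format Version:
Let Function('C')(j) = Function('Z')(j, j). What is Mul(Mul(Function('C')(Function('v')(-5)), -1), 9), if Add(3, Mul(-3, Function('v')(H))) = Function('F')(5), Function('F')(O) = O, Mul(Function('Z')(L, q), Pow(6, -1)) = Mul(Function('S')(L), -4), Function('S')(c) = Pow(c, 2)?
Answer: 96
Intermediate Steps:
Function('Z')(L, q) = Mul(-24, Pow(L, 2)) (Function('Z')(L, q) = Mul(6, Mul(Pow(L, 2), -4)) = Mul(6, Mul(-4, Pow(L, 2))) = Mul(-24, Pow(L, 2)))
Function('v')(H) = Rational(-2, 3) (Function('v')(H) = Add(1, Mul(Rational(-1, 3), 5)) = Add(1, Rational(-5, 3)) = Rational(-2, 3))
Function('C')(j) = Mul(-24, Pow(j, 2))
Mul(Mul(Function('C')(Function('v')(-5)), -1), 9) = Mul(Mul(Mul(-24, Pow(Rational(-2, 3), 2)), -1), 9) = Mul(Mul(Mul(-24, Rational(4, 9)), -1), 9) = Mul(Mul(Rational(-32, 3), -1), 9) = Mul(Rational(32, 3), 9) = 96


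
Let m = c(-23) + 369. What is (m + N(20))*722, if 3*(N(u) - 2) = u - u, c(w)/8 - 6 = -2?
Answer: 290966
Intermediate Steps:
c(w) = 32 (c(w) = 48 + 8*(-2) = 48 - 16 = 32)
N(u) = 2 (N(u) = 2 + (u - u)/3 = 2 + (⅓)*0 = 2 + 0 = 2)
m = 401 (m = 32 + 369 = 401)
(m + N(20))*722 = (401 + 2)*722 = 403*722 = 290966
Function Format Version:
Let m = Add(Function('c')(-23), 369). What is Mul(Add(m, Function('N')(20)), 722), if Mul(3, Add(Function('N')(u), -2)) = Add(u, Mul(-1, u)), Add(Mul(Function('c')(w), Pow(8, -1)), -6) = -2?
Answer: 290966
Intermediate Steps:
Function('c')(w) = 32 (Function('c')(w) = Add(48, Mul(8, -2)) = Add(48, -16) = 32)
Function('N')(u) = 2 (Function('N')(u) = Add(2, Mul(Rational(1, 3), Add(u, Mul(-1, u)))) = Add(2, Mul(Rational(1, 3), 0)) = Add(2, 0) = 2)
m = 401 (m = Add(32, 369) = 401)
Mul(Add(m, Function('N')(20)), 722) = Mul(Add(401, 2), 722) = Mul(403, 722) = 290966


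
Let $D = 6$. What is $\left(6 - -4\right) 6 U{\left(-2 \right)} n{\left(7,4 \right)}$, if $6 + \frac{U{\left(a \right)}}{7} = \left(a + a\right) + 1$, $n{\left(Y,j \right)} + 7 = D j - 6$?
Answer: $-41580$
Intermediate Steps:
$n{\left(Y,j \right)} = -13 + 6 j$ ($n{\left(Y,j \right)} = -7 + \left(6 j - 6\right) = -7 + \left(-6 + 6 j\right) = -13 + 6 j$)
$U{\left(a \right)} = -35 + 14 a$ ($U{\left(a \right)} = -42 + 7 \left(\left(a + a\right) + 1\right) = -42 + 7 \left(2 a + 1\right) = -42 + 7 \left(1 + 2 a\right) = -42 + \left(7 + 14 a\right) = -35 + 14 a$)
$\left(6 - -4\right) 6 U{\left(-2 \right)} n{\left(7,4 \right)} = \left(6 - -4\right) 6 \left(-35 + 14 \left(-2\right)\right) \left(-13 + 6 \cdot 4\right) = \left(6 + 4\right) 6 \left(-35 - 28\right) \left(-13 + 24\right) = 10 \cdot 6 \left(-63\right) 11 = 60 \left(-63\right) 11 = \left(-3780\right) 11 = -41580$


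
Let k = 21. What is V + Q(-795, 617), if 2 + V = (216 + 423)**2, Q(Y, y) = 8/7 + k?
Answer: 2858388/7 ≈ 4.0834e+5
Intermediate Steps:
Q(Y, y) = 155/7 (Q(Y, y) = 8/7 + 21 = 155/7)
V = 408319 (V = -2 + (216 + 423)**2 = -2 + 639**2 = -2 + 408321 = 408319)
V + Q(-795, 617) = 408319 + 155/7 = 2858388/7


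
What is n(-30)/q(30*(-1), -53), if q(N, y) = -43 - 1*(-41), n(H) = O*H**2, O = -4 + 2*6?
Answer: -3600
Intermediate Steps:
O = 8 (O = -4 + 12 = 8)
n(H) = 8*H**2
q(N, y) = -2 (q(N, y) = -43 + 41 = -2)
n(-30)/q(30*(-1), -53) = (8*(-30)**2)/(-2) = (8*900)*(-1/2) = 7200*(-1/2) = -3600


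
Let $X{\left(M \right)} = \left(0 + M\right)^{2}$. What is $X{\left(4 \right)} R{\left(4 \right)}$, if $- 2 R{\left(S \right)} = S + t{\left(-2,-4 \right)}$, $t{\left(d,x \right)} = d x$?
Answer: $-96$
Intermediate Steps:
$X{\left(M \right)} = M^{2}$
$R{\left(S \right)} = -4 - \frac{S}{2}$ ($R{\left(S \right)} = - \frac{S - -8}{2} = - \frac{S + 8}{2} = - \frac{8 + S}{2} = -4 - \frac{S}{2}$)
$X{\left(4 \right)} R{\left(4 \right)} = 4^{2} \left(-4 - 2\right) = 16 \left(-4 - 2\right) = 16 \left(-6\right) = -96$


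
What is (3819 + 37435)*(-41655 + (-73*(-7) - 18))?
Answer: -1698097148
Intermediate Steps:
(3819 + 37435)*(-41655 + (-73*(-7) - 18)) = 41254*(-41655 + (511 - 18)) = 41254*(-41655 + 493) = 41254*(-41162) = -1698097148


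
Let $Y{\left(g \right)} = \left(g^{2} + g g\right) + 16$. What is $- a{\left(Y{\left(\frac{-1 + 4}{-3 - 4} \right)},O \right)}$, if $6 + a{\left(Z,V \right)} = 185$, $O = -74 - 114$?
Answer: $-179$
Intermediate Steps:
$Y{\left(g \right)} = 16 + 2 g^{2}$ ($Y{\left(g \right)} = \left(g^{2} + g^{2}\right) + 16 = 2 g^{2} + 16 = 16 + 2 g^{2}$)
$O = -188$
$a{\left(Z,V \right)} = 179$ ($a{\left(Z,V \right)} = -6 + 185 = 179$)
$- a{\left(Y{\left(\frac{-1 + 4}{-3 - 4} \right)},O \right)} = \left(-1\right) 179 = -179$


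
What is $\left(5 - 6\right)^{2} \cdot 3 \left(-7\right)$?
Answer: $-21$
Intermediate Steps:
$\left(5 - 6\right)^{2} \cdot 3 \left(-7\right) = \left(-1\right)^{2} \cdot 3 \left(-7\right) = 1 \cdot 3 \left(-7\right) = 3 \left(-7\right) = -21$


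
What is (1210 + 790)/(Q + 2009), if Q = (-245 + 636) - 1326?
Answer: 1000/537 ≈ 1.8622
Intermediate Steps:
Q = -935 (Q = 391 - 1326 = -935)
(1210 + 790)/(Q + 2009) = (1210 + 790)/(-935 + 2009) = 2000/1074 = 2000*(1/1074) = 1000/537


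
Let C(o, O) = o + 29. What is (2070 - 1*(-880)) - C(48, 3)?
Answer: 2873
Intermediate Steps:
C(o, O) = 29 + o
(2070 - 1*(-880)) - C(48, 3) = (2070 - 1*(-880)) - (29 + 48) = (2070 + 880) - 1*77 = 2950 - 77 = 2873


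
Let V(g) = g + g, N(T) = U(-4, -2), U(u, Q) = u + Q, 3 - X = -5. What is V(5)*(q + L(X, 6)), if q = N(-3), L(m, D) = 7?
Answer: 10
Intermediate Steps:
X = 8 (X = 3 - 1*(-5) = 3 + 5 = 8)
U(u, Q) = Q + u
N(T) = -6 (N(T) = -2 - 4 = -6)
V(g) = 2*g
q = -6
V(5)*(q + L(X, 6)) = (2*5)*(-6 + 7) = 10*1 = 10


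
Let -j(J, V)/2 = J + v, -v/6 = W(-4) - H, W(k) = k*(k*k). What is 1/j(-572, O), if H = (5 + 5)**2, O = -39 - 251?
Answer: -1/824 ≈ -0.0012136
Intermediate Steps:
O = -290
W(k) = k**3 (W(k) = k*k**2 = k**3)
H = 100 (H = 10**2 = 100)
v = 984 (v = -6*((-4)**3 - 1*100) = -6*(-64 - 100) = -6*(-164) = 984)
j(J, V) = -1968 - 2*J (j(J, V) = -2*(J + 984) = -2*(984 + J) = -1968 - 2*J)
1/j(-572, O) = 1/(-1968 - 2*(-572)) = 1/(-1968 + 1144) = 1/(-824) = -1/824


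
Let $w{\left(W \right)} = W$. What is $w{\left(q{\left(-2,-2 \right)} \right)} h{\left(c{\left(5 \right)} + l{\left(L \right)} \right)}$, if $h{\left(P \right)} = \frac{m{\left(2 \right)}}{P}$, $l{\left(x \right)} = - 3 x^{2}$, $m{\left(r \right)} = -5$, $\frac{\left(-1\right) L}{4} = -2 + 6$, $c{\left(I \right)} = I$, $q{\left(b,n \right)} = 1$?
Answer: $\frac{5}{763} \approx 0.0065531$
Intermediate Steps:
$L = -16$ ($L = - 4 \left(-2 + 6\right) = \left(-4\right) 4 = -16$)
$h{\left(P \right)} = - \frac{5}{P}$
$w{\left(q{\left(-2,-2 \right)} \right)} h{\left(c{\left(5 \right)} + l{\left(L \right)} \right)} = 1 \left(- \frac{5}{5 - 3 \left(-16\right)^{2}}\right) = 1 \left(- \frac{5}{5 - 768}\right) = 1 \left(- \frac{5}{-763}\right) = 1 \left(\left(-5\right) \left(- \frac{1}{763}\right)\right) = 1 \cdot \frac{5}{763} = \frac{5}{763}$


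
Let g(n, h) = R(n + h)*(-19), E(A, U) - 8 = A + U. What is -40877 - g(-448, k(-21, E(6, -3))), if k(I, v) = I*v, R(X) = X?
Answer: -53778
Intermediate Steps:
E(A, U) = 8 + A + U (E(A, U) = 8 + (A + U) = 8 + A + U)
g(n, h) = -19*h - 19*n (g(n, h) = (n + h)*(-19) = (h + n)*(-19) = -19*h - 19*n)
-40877 - g(-448, k(-21, E(6, -3))) = -40877 - (-(-399)*(8 + 6 - 3) - 19*(-448)) = -40877 - (-(-399)*11 + 8512) = -40877 - (-19*(-231) + 8512) = -40877 - (4389 + 8512) = -40877 - 1*12901 = -40877 - 12901 = -53778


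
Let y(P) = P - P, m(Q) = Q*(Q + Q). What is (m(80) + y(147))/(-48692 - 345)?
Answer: -12800/49037 ≈ -0.26103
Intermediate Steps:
m(Q) = 2*Q**2 (m(Q) = Q*(2*Q) = 2*Q**2)
y(P) = 0
(m(80) + y(147))/(-48692 - 345) = (2*80**2 + 0)/(-48692 - 345) = (2*6400 + 0)/(-49037) = (12800 + 0)*(-1/49037) = 12800*(-1/49037) = -12800/49037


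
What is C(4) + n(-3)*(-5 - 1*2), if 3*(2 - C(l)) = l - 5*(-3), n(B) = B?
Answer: 50/3 ≈ 16.667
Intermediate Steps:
C(l) = -3 - l/3 (C(l) = 2 - (l - 5*(-3))/3 = 2 - (l + 15)/3 = 2 - (15 + l)/3 = 2 + (-5 - l/3) = -3 - l/3)
C(4) + n(-3)*(-5 - 1*2) = (-3 - 1/3*4) - 3*(-5 - 1*2) = (-3 - 4/3) - 3*(-5 - 2) = -13/3 - 3*(-7) = -13/3 + 21 = 50/3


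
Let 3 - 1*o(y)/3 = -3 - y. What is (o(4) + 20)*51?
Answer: 2550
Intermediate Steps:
o(y) = 18 + 3*y (o(y) = 9 - 3*(-3 - y) = 9 + (9 + 3*y) = 18 + 3*y)
(o(4) + 20)*51 = ((18 + 3*4) + 20)*51 = ((18 + 12) + 20)*51 = (30 + 20)*51 = 50*51 = 2550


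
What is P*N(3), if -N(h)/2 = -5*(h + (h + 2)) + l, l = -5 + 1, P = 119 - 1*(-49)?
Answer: 14784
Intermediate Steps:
P = 168 (P = 119 + 49 = 168)
l = -4
N(h) = 28 + 20*h (N(h) = -2*(-5*(h + (h + 2)) - 4) = -2*(-5*(h + (2 + h)) - 4) = -2*(-5*(2 + 2*h) - 4) = -2*((-10 - 10*h) - 4) = -2*(-14 - 10*h) = 28 + 20*h)
P*N(3) = 168*(28 + 20*3) = 168*(28 + 60) = 168*88 = 14784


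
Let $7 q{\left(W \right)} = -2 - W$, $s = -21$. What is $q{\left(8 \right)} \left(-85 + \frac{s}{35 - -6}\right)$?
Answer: $\frac{35060}{287} \approx 122.16$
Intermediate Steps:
$q{\left(W \right)} = - \frac{2}{7} - \frac{W}{7}$ ($q{\left(W \right)} = \frac{-2 - W}{7} = - \frac{2}{7} - \frac{W}{7}$)
$q{\left(8 \right)} \left(-85 + \frac{s}{35 - -6}\right) = \left(- \frac{2}{7} - \frac{8}{7}\right) \left(-85 - \frac{21}{35 - -6}\right) = \left(- \frac{2}{7} - \frac{8}{7}\right) \left(-85 - \frac{21}{35 + 6}\right) = - \frac{10 \left(-85 - \frac{21}{41}\right)}{7} = \left(- \frac{10}{7}\right) \left(- \frac{3506}{41}\right) = \frac{35060}{287}$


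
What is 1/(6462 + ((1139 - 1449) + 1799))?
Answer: 1/7951 ≈ 0.00012577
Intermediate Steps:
1/(6462 + ((1139 - 1449) + 1799)) = 1/(6462 + (-310 + 1799)) = 1/(6462 + 1489) = 1/7951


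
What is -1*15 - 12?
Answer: -27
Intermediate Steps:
-1*15 - 12 = -15 - 12 = -27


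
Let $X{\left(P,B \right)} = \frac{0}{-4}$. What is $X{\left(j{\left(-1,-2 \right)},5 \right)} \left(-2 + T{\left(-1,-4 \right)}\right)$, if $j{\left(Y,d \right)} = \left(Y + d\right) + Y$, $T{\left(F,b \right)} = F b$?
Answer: $0$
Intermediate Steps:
$j{\left(Y,d \right)} = d + 2 Y$
$X{\left(P,B \right)} = 0$ ($X{\left(P,B \right)} = 0 \left(- \frac{1}{4}\right) = 0$)
$X{\left(j{\left(-1,-2 \right)},5 \right)} \left(-2 + T{\left(-1,-4 \right)}\right) = 0 \left(-2 - -4\right) = 0 \left(-2 + 4\right) = 0 \cdot 2 = 0$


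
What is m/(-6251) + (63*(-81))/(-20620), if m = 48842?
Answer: -975223187/128895620 ≈ -7.5660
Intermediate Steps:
m/(-6251) + (63*(-81))/(-20620) = 48842/(-6251) + (63*(-81))/(-20620) = 48842*(-1/6251) - 5103*(-1/20620) = -48842/6251 + 5103/20620 = -975223187/128895620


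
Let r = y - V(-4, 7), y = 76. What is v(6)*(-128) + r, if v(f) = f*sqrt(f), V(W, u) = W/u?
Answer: 536/7 - 768*sqrt(6) ≈ -1804.6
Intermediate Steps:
v(f) = f**(3/2)
r = 536/7 (r = 76 - (-4)/7 = 76 - 1*(-4/7) = 76 + 4/7 = 536/7 ≈ 76.571)
v(6)*(-128) + r = 6**(3/2)*(-128) + 536/7 = (6*sqrt(6))*(-128) + 536/7 = -768*sqrt(6) + 536/7 = 536/7 - 768*sqrt(6)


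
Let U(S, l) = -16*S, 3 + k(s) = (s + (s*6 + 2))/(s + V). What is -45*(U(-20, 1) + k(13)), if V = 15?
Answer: -403605/28 ≈ -14414.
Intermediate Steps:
k(s) = -3 + (2 + 7*s)/(15 + s) (k(s) = -3 + (s + (s*6 + 2))/(s + 15) = -3 + (s + (6*s + 2))/(15 + s) = -3 + (s + (2 + 6*s))/(15 + s) = -3 + (2 + 7*s)/(15 + s))
U(S, l) = -16*S
-45*(U(-20, 1) + k(13)) = -45*(-16*(-20) + (-43 + 4*13)/(15 + 13)) = -45*(320 + (-43 + 52)/28) = -45*(320 + (1/28)*9) = -45*(320 + 9/28) = -45*8969/28 = -403605/28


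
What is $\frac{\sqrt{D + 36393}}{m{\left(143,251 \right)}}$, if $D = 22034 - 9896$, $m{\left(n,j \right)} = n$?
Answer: $\frac{\sqrt{48531}}{143} \approx 1.5405$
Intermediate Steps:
$D = 12138$ ($D = 22034 - 9896 = 12138$)
$\frac{\sqrt{D + 36393}}{m{\left(143,251 \right)}} = \frac{\sqrt{12138 + 36393}}{143} = \sqrt{48531} \cdot \frac{1}{143} = \frac{\sqrt{48531}}{143}$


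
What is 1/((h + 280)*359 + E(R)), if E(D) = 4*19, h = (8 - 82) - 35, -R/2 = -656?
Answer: 1/61465 ≈ 1.6269e-5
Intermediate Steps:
R = 1312 (R = -2*(-656) = 1312)
h = -109 (h = -74 - 35 = -109)
E(D) = 76
1/((h + 280)*359 + E(R)) = 1/((-109 + 280)*359 + 76) = 1/(171*359 + 76) = 1/(61389 + 76) = 1/61465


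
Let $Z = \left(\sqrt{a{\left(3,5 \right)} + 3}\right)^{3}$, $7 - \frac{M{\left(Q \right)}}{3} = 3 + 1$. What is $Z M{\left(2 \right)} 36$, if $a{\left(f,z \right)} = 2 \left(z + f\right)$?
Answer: $6156 \sqrt{19} \approx 26833.0$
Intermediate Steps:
$M{\left(Q \right)} = 9$ ($M{\left(Q \right)} = 21 - 3 \left(3 + 1\right) = 21 - 12 = 9$)
$a{\left(f,z \right)} = 2 f + 2 z$ ($a{\left(f,z \right)} = 2 \left(f + z\right) = 2 f + 2 z$)
$Z = 19 \sqrt{19}$ ($Z = \left(\sqrt{\left(2 \cdot 3 + 2 \cdot 5\right) + 3}\right)^{3} = \left(\sqrt{\left(6 + 10\right) + 3}\right)^{3} = \left(\sqrt{16 + 3}\right)^{3} = \left(\sqrt{19}\right)^{3} = 19 \sqrt{19} \approx 82.819$)
$Z M{\left(2 \right)} 36 = 19 \sqrt{19} \cdot 9 \cdot 36 = 171 \sqrt{19} \cdot 36 = 6156 \sqrt{19}$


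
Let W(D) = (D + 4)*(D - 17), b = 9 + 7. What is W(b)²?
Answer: 400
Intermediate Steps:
b = 16
W(D) = (-17 + D)*(4 + D) (W(D) = (4 + D)*(-17 + D) = (-17 + D)*(4 + D))
W(b)² = (-68 + 16² - 13*16)² = (-68 + 256 - 208)² = (-20)² = 400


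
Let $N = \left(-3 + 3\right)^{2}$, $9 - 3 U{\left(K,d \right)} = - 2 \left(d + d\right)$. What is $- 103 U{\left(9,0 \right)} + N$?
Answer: $-309$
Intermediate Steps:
$U{\left(K,d \right)} = 3 + \frac{4 d}{3}$ ($U{\left(K,d \right)} = 3 - \frac{\left(-2\right) \left(d + d\right)}{3} = 3 - \frac{\left(-2\right) 2 d}{3} = 3 - \frac{\left(-4\right) d}{3} = 3 + \frac{4 d}{3}$)
$N = 0$ ($N = 0^{2} = 0$)
$- 103 U{\left(9,0 \right)} + N = - 103 \left(3 + \frac{4}{3} \cdot 0\right) + 0 = - 103 \left(3 + 0\right) + 0 = \left(-103\right) 3 + 0 = -309 + 0 = -309$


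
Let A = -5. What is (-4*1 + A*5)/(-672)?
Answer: 29/672 ≈ 0.043155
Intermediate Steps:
(-4*1 + A*5)/(-672) = (-4*1 - 5*5)/(-672) = (-4 - 25)*(-1/672) = -29*(-1/672) = 29/672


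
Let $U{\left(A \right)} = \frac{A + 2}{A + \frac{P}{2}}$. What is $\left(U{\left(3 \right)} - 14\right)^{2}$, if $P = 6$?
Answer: $\frac{6241}{36} \approx 173.36$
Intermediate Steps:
$U{\left(A \right)} = \frac{2 + A}{3 + A}$ ($U{\left(A \right)} = \frac{A + 2}{A + \frac{6}{2}} = \frac{2 + A}{A + 6 \cdot \frac{1}{2}} = \frac{2 + A}{A + 3} = \frac{2 + A}{3 + A}$)
$\left(U{\left(3 \right)} - 14\right)^{2} = \left(\frac{2 + 3}{3 + 3} - 14\right)^{2} = \left(\frac{1}{6} \cdot 5 - 14\right)^{2} = \left(\frac{5}{6} - 14\right)^{2} = \left(- \frac{79}{6}\right)^{2} = \frac{6241}{36}$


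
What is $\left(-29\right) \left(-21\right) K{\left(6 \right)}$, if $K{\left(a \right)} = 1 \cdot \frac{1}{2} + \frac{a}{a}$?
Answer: $\frac{1827}{2} \approx 913.5$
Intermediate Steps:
$K{\left(a \right)} = \frac{3}{2}$ ($K{\left(a \right)} = 1 \cdot \frac{1}{2} + 1 = \frac{1}{2} + 1 = \frac{3}{2}$)
$\left(-29\right) \left(-21\right) K{\left(6 \right)} = \left(-29\right) \left(-21\right) \frac{3}{2} = 609 \cdot \frac{3}{2} = \frac{1827}{2}$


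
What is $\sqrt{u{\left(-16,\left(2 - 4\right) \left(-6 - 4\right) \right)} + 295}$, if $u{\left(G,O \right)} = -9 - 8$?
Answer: $\sqrt{278} \approx 16.673$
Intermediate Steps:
$u{\left(G,O \right)} = -17$
$\sqrt{u{\left(-16,\left(2 - 4\right) \left(-6 - 4\right) \right)} + 295} = \sqrt{-17 + 295} = \sqrt{278}$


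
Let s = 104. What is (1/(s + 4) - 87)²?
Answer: 88266025/11664 ≈ 7567.4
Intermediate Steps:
(1/(s + 4) - 87)² = (1/(104 + 4) - 87)² = (1/108 - 87)² = (-9395/108)² = 88266025/11664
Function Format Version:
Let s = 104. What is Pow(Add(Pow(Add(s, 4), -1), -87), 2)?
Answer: Rational(88266025, 11664) ≈ 7567.4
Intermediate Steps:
Pow(Add(Pow(Add(s, 4), -1), -87), 2) = Pow(Add(Pow(Add(104, 4), -1), -87), 2) = Pow(Add(Pow(108, -1), -87), 2) = Pow(Add(Rational(1, 108), -87), 2) = Pow(Rational(-9395, 108), 2) = Rational(88266025, 11664)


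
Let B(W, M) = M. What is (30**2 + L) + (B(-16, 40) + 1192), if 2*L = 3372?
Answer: 3818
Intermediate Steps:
L = 1686 (L = (1/2)*3372 = 1686)
(30**2 + L) + (B(-16, 40) + 1192) = (30**2 + 1686) + (40 + 1192) = (900 + 1686) + 1232 = 2586 + 1232 = 3818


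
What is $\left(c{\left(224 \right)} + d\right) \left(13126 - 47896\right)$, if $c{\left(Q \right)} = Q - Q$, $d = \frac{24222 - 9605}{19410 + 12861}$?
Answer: $- \frac{169411030}{10757} \approx -15749.0$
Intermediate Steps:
$d = \frac{14617}{32271} \approx 0.45295$
$c{\left(Q \right)} = 0$
$\left(c{\left(224 \right)} + d\right) \left(13126 - 47896\right) = \left(0 + \frac{14617}{32271}\right) \left(13126 - 47896\right) = \frac{14617}{32271} \left(-34770\right) = - \frac{169411030}{10757}$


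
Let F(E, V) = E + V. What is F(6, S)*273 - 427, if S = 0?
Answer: 1211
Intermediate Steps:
F(6, S)*273 - 427 = (6 + 0)*273 - 427 = 6*273 - 427 = 1638 - 427 = 1211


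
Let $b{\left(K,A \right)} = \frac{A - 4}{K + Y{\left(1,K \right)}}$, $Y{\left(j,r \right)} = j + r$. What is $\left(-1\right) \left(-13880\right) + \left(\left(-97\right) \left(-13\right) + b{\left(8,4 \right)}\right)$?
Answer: $15141$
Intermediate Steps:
$b{\left(K,A \right)} = \frac{-4 + A}{1 + 2 K}$ ($b{\left(K,A \right)} = \frac{A - 4}{K + \left(1 + K\right)} = \frac{-4 + A}{1 + 2 K}$)
$\left(-1\right) \left(-13880\right) + \left(\left(-97\right) \left(-13\right) + b{\left(8,4 \right)}\right) = \left(-1\right) \left(-13880\right) + \left(\left(-97\right) \left(-13\right) + \frac{-4 + 4}{1 + 2 \cdot 8}\right) = 13880 + \left(1261 + \frac{1}{1 + 16} \cdot 0\right) = 13880 + \left(1261 + \frac{1}{17} \cdot 0\right) = 13880 + \left(1261 + 0\right) = 13880 + 1261 = 15141$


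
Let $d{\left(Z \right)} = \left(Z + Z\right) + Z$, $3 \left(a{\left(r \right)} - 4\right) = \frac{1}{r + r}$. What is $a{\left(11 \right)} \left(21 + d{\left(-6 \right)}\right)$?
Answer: $\frac{265}{22} \approx 12.045$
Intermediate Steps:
$a{\left(r \right)} = 4 + \frac{1}{6 r}$ ($a{\left(r \right)} = 4 + \frac{1}{3 \left(r + r\right)} = 4 + \frac{1}{3 \cdot 2 r} = 4 + \frac{\frac{1}{2} \frac{1}{r}}{3} = 4 + \frac{1}{6 r}$)
$d{\left(Z \right)} = 3 Z$ ($d{\left(Z \right)} = 2 Z + Z = 3 Z$)
$a{\left(11 \right)} \left(21 + d{\left(-6 \right)}\right) = \left(4 + \frac{1}{6 \cdot 11}\right) \left(21 + 3 \left(-6\right)\right) = \left(4 + \frac{1}{6} \cdot \frac{1}{11}\right) \left(21 - 18\right) = \left(4 + \frac{1}{66}\right) 3 = \frac{265}{66} \cdot 3 = \frac{265}{22}$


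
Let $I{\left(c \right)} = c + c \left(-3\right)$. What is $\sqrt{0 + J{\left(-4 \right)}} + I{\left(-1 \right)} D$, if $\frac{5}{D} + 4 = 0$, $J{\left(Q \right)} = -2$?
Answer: $- \frac{5}{2} + i \sqrt{2} \approx -2.5 + 1.4142 i$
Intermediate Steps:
$D = - \frac{5}{4}$ ($D = \frac{5}{-4 + 0} = \frac{5}{-4} = 5 \left(- \frac{1}{4}\right) = - \frac{5}{4} \approx -1.25$)
$I{\left(c \right)} = - 2 c$ ($I{\left(c \right)} = c - 3 c = - 2 c$)
$\sqrt{0 + J{\left(-4 \right)}} + I{\left(-1 \right)} D = \sqrt{0 - 2} + \left(-2\right) \left(-1\right) \left(- \frac{5}{4}\right) = \sqrt{-2} + 2 \left(- \frac{5}{4}\right) = i \sqrt{2} - \frac{5}{2} = - \frac{5}{2} + i \sqrt{2}$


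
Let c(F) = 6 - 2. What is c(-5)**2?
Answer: 16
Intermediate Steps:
c(F) = 4
c(-5)**2 = 4**2 = 16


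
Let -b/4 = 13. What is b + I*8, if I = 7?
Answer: 4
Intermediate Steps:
b = -52 (b = -4*13 = -52)
b + I*8 = -52 + 7*8 = -52 + 56 = 4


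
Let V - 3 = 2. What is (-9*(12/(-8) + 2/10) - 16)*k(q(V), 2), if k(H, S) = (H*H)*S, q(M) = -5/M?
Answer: -43/5 ≈ -8.6000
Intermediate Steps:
V = 5 (V = 3 + 2 = 5)
k(H, S) = S*H² (k(H, S) = H²*S = S*H²)
(-9*(12/(-8) + 2/10) - 16)*k(q(V), 2) = (-9*(12/(-8) + 2/10) - 16)*(2*(-5/5)²) = (-9*(12*(-⅛) + 2*(⅒)) - 16)*(2*(-5*⅕)²) = (-9*(-3/2 + ⅕) - 16)*(2*(-1)²) = (-9*(-13/10) - 16)*(2*1) = (117/10 - 16)*2 = -43/10*2 = -43/5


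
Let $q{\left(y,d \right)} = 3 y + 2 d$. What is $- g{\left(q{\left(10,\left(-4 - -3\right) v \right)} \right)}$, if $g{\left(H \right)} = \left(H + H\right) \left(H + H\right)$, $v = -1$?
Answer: $-4096$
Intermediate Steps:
$q{\left(y,d \right)} = 2 d + 3 y$
$g{\left(H \right)} = 4 H^{2}$ ($g{\left(H \right)} = 2 H 2 H = 4 H^{2}$)
$- g{\left(q{\left(10,\left(-4 - -3\right) v \right)} \right)} = - 4 \left(2 \left(-4 - -3\right) \left(-1\right) + 3 \cdot 10\right)^{2} = - 4 \left(2 \left(-4 + 3\right) \left(-1\right) + 30\right)^{2} = - 4 \left(2 \left(\left(-1\right) \left(-1\right)\right) + 30\right)^{2} = - 4 \left(2 \cdot 1 + 30\right)^{2} = - 4 \left(2 + 30\right)^{2} = - 4 \cdot 32^{2} = - 4 \cdot 1024 = \left(-1\right) 4096 = -4096$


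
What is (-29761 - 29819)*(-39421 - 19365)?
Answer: 3502469880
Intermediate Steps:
(-29761 - 29819)*(-39421 - 19365) = -59580*(-58786) = 3502469880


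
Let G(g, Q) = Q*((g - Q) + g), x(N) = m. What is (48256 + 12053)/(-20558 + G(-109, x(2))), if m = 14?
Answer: -60309/23806 ≈ -2.5334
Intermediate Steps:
x(N) = 14
G(g, Q) = Q*(-Q + 2*g)
(48256 + 12053)/(-20558 + G(-109, x(2))) = (48256 + 12053)/(-20558 + 14*(-1*14 + 2*(-109))) = 60309/(-20558 + 14*(-14 - 218)) = 60309/(-20558 + 14*(-232)) = 60309/(-20558 - 3248) = 60309/(-23806) = 60309*(-1/23806) = -60309/23806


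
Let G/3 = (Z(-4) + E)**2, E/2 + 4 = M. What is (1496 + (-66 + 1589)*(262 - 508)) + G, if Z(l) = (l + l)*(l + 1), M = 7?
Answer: -370462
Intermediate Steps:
Z(l) = 2*l*(1 + l) (Z(l) = (2*l)*(1 + l) = 2*l*(1 + l))
E = 6 (E = -8 + 2*7 = -8 + 14 = 6)
G = 2700 (G = 3*(2*(-4)*(1 - 4) + 6)**2 = 3*(2*(-4)*(-3) + 6)**2 = 3*(24 + 6)**2 = 3*30**2 = 3*900 = 2700)
(1496 + (-66 + 1589)*(262 - 508)) + G = (1496 + (-66 + 1589)*(262 - 508)) + 2700 = (1496 + 1523*(-246)) + 2700 = (1496 - 374658) + 2700 = -373162 + 2700 = -370462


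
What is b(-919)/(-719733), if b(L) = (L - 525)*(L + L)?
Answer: -2654072/719733 ≈ -3.6876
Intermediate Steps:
b(L) = 2*L*(-525 + L) (b(L) = (-525 + L)*(2*L) = 2*L*(-525 + L))
b(-919)/(-719733) = (2*(-919)*(-525 - 919))/(-719733) = (2*(-919)*(-1444))*(-1/719733) = 2654072*(-1/719733) = -2654072/719733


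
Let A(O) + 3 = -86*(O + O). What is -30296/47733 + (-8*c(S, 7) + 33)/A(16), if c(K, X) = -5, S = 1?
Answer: -12421427/18786345 ≈ -0.66119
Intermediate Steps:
A(O) = -3 - 172*O (A(O) = -3 - 86*(O + O) = -3 - 172*O)
-30296/47733 + (-8*c(S, 7) + 33)/A(16) = -30296/47733 + (-8*(-5) + 33)/(-3 - 172*16) = -30296*1/47733 + (40 + 33)/(-3 - 2752) = -4328/6819 + 73/(-2755) = -4328/6819 + 73*(-1/2755) = -4328/6819 - 73/2755 = -12421427/18786345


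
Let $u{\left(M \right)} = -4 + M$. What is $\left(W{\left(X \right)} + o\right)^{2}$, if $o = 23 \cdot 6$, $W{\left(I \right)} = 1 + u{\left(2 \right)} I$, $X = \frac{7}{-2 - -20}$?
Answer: $\frac{1547536}{81} \approx 19105.0$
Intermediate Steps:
$X = \frac{7}{18}$ ($X = \frac{7}{-2 + 20} = \frac{7}{18} \approx 0.38889$)
$W{\left(I \right)} = 1 - 2 I$ ($W{\left(I \right)} = 1 + \left(-4 + 2\right) I = 1 - 2 I$)
$o = 138$
$\left(W{\left(X \right)} + o\right)^{2} = \left(\left(1 - \frac{7}{9}\right) + 138\right)^{2} = \left(\frac{2}{9} + 138\right)^{2} = \left(\frac{1244}{9}\right)^{2} = \frac{1547536}{81}$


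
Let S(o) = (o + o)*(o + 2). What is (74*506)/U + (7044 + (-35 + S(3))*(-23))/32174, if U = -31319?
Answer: -980510535/1007657506 ≈ -0.97306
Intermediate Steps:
S(o) = 2*o*(2 + o) (S(o) = (2*o)*(2 + o) = 2*o*(2 + o))
(74*506)/U + (7044 + (-35 + S(3))*(-23))/32174 = (74*506)/(-31319) + (7044 + (-35 + 2*3*(2 + 3))*(-23))/32174 = 37444*(-1/31319) + (7044 + (-35 + 2*3*5)*(-23))*(1/32174) = -37444/31319 + (7044 + (-35 + 30)*(-23))*(1/32174) = -37444/31319 + (7044 - 5*(-23))*(1/32174) = -37444/31319 + (7044 + 115)*(1/32174) = -37444/31319 + 7159*(1/32174) = -37444/31319 + 7159/32174 = -980510535/1007657506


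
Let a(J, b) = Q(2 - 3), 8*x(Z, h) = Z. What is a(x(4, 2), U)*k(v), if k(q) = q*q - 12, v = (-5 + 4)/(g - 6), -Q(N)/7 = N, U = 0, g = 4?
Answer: -329/4 ≈ -82.250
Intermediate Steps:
x(Z, h) = Z/8
Q(N) = -7*N
a(J, b) = 7 (a(J, b) = -7*(2 - 3) = -7*(-1) = 7)
v = 1/2 (v = (-5 + 4)/(4 - 6) = -1/(-2) = -1*(-1/2) = 1/2 ≈ 0.50000)
k(q) = -12 + q**2 (k(q) = q**2 - 12 = -12 + q**2)
a(x(4, 2), U)*k(v) = 7*(-12 + (1/2)**2) = 7*(-12 + 1/4) = 7*(-47/4) = -329/4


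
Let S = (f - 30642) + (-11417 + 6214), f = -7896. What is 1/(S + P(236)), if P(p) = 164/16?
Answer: -4/174923 ≈ -2.2867e-5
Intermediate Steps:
P(p) = 41/4 (P(p) = 164*(1/16) = 41/4)
S = -43741 (S = (-7896 - 30642) + (-11417 + 6214) = -38538 - 5203 = -43741)
1/(S + P(236)) = 1/(-43741 + 41/4) = 1/(-174923/4) = -4/174923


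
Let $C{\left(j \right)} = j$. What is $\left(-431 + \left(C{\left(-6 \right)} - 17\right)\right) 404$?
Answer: $-183416$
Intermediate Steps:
$\left(-431 + \left(C{\left(-6 \right)} - 17\right)\right) 404 = \left(-431 - 23\right) 404 = \left(-454\right) 404 = -183416$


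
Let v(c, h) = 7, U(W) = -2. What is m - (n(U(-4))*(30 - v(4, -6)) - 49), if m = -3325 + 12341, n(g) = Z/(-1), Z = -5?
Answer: 8950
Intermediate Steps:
n(g) = 5 (n(g) = -5/(-1) = -5*(-1) = 5)
m = 9016
m - (n(U(-4))*(30 - v(4, -6)) - 49) = 9016 - (5*(30 - 1*7) - 49) = 9016 - (5*(30 - 7) - 49) = 9016 - (5*23 - 49) = 9016 - (115 - 49) = 9016 - 1*66 = 9016 - 66 = 8950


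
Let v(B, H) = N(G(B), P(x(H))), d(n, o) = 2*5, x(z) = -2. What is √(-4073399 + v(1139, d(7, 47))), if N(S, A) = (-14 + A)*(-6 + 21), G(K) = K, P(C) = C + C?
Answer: I*√4073669 ≈ 2018.3*I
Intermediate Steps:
d(n, o) = 10
P(C) = 2*C
N(S, A) = -210 + 15*A (N(S, A) = (-14 + A)*15 = -210 + 15*A)
v(B, H) = -270 (v(B, H) = -210 + 15*(2*(-2)) = -210 + 15*(-4) = -210 - 60 = -270)
√(-4073399 + v(1139, d(7, 47))) = √(-4073399 - 270) = √(-4073669) = I*√4073669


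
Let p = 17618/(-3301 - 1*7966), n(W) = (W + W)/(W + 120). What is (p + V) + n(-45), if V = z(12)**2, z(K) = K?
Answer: 7956548/56335 ≈ 141.24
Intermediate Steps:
n(W) = 2*W/(120 + W) (n(W) = (2*W)/(120 + W) = 2*W/(120 + W))
p = -17618/11267 (p = 17618/(-3301 - 7966) = 17618/(-11267) = 17618*(-1/11267) = -17618/11267 ≈ -1.5637)
V = 144 (V = 12**2 = 144)
(p + V) + n(-45) = (-17618/11267 + 144) + 2*(-45)/(120 - 45) = 1604830/11267 + 2*(-45)/75 = 1604830/11267 + 2*(-45)*(1/75) = 1604830/11267 - 6/5 = 7956548/56335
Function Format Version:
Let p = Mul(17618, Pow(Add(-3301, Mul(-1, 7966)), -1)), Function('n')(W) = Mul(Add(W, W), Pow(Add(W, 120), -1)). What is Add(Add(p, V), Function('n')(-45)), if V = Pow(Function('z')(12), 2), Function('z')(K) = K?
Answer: Rational(7956548, 56335) ≈ 141.24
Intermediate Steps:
Function('n')(W) = Mul(2, W, Pow(Add(120, W), -1)) (Function('n')(W) = Mul(Mul(2, W), Pow(Add(120, W), -1)) = Mul(2, W, Pow(Add(120, W), -1)))
p = Rational(-17618, 11267) (p = Mul(17618, Pow(Add(-3301, -7966), -1)) = Mul(17618, Pow(-11267, -1)) = Mul(17618, Rational(-1, 11267)) = Rational(-17618, 11267) ≈ -1.5637)
V = 144 (V = Pow(12, 2) = 144)
Add(Add(p, V), Function('n')(-45)) = Add(Add(Rational(-17618, 11267), 144), Mul(2, -45, Pow(Add(120, -45), -1))) = Add(Rational(1604830, 11267), Mul(2, -45, Pow(75, -1))) = Add(Rational(1604830, 11267), Mul(2, -45, Rational(1, 75))) = Add(Rational(1604830, 11267), Rational(-6, 5)) = Rational(7956548, 56335)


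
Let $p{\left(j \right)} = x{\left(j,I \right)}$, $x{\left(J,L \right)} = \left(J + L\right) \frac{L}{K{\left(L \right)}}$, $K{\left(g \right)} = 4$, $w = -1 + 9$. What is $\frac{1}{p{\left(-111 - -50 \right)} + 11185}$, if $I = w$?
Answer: $\frac{1}{11079} \approx 9.0261 \cdot 10^{-5}$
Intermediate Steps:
$w = 8$
$I = 8$
$x{\left(J,L \right)} = \frac{L \left(J + L\right)}{4}$ ($x{\left(J,L \right)} = \left(J + L\right) \frac{L}{4} = \frac{L \left(J + L\right)}{4}$)
$p{\left(j \right)} = 16 + 2 j$ ($p{\left(j \right)} = \frac{1}{4} \cdot 8 \left(j + 8\right) = \frac{1}{4} \cdot 8 \left(8 + j\right) = 16 + 2 j$)
$\frac{1}{p{\left(-111 - -50 \right)} + 11185} = \frac{1}{\left(16 + 2 \left(-111 - -50\right)\right) + 11185} = \frac{1}{\left(16 + 2 \left(-111 + 50\right)\right) + 11185} = \frac{1}{\left(16 + 2 \left(-61\right)\right) + 11185} = \frac{1}{\left(16 - 122\right) + 11185} = \frac{1}{-106 + 11185} = \frac{1}{11079}$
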